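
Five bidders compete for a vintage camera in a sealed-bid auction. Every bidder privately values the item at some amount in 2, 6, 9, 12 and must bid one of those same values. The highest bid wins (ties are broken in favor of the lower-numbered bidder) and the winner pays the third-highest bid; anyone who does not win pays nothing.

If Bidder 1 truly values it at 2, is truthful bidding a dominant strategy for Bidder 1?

Check each profile of the others' bids and compare truth against every alternative bid.
Others bid (2, 2, 6, 6): truth gives 0, best alternative gives -4.
Others bid (2, 6, 2, 6): truth gives 0, best alternative gives -4.
Others bid (2, 6, 6, 2): truth gives 0, best alternative gives -4.
Others bid (2, 6, 6, 6): truth gives 0, best alternative gives -4.
Others bid (6, 2, 2, 6): truth gives 0, best alternative gives -4.
Others bid (6, 2, 6, 2): truth gives 0, best alternative gives -4.
(Remaining 250 profiles checked similarly; truth is weakly best in each.)
In every case the truthful bid is at least as good as any alternative, so it is a dominant strategy.

Yes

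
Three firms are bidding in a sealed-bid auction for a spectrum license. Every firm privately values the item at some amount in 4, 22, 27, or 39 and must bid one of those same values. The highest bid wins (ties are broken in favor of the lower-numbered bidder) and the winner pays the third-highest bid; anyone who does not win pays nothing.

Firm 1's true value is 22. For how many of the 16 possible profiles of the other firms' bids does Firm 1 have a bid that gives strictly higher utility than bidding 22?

4

Others bid (4, 27): truth gives 0; bid 27 gives 18 > 0. Violating.
Others bid (4, 39): truth gives 0; bid 39 gives 18 > 0. Violating.
Others bid (27, 4): truth gives 0; bid 27 gives 18 > 0. Violating.
Others bid (39, 4): truth gives 0; bid 39 gives 18 > 0. Violating.
Others bid (4, 4): truth gives 18; no alternative beats it.
Others bid (4, 22): truth gives 18; no alternative beats it.
(Checking all 16 profiles: 4 have a profitable deviation, 12 do not.)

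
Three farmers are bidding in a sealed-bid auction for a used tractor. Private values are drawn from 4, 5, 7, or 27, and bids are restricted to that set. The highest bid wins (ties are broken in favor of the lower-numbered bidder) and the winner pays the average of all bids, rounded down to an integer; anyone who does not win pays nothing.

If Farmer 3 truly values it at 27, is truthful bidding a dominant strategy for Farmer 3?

Consider the case where Farmer 1 bids 4 and Farmer 2 bids 4.
Truthful bid 27: wins, pays 11, utility 27 - 11 = 16.
Bid 5 instead: wins, pays 4, utility 27 - 4 = 23.
Since 23 > 16, bidding 5 is strictly better here, so truthful bidding is not dominant.

No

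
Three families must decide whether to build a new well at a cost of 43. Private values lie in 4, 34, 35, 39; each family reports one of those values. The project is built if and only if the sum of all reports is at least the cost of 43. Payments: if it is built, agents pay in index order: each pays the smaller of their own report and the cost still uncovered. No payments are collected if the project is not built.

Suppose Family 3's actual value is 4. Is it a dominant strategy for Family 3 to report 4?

Yes

Check each profile of the others' reports and compare truth against every alternative report.
Others report (4, 34): truth gives 0, best alternative gives -1.
Others report (34, 4): truth gives 0, best alternative gives -1.
Others report (4, 39): truth gives 4, best alternative gives 4.
Others report (34, 34): truth gives 4, best alternative gives 4.
Others report (34, 35): truth gives 4, best alternative gives 4.
Others report (34, 39): truth gives 4, best alternative gives 4.
(Remaining 10 profiles checked similarly; truth is weakly best in each.)
In every case the truthful report is at least as good as any alternative, so it is a dominant strategy.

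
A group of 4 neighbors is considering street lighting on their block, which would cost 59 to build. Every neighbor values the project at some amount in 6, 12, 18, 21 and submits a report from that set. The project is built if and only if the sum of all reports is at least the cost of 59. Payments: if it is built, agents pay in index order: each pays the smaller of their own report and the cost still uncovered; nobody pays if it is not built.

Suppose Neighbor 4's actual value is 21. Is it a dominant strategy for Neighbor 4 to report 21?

Check each profile of the others' reports and compare truth against every alternative report.
Others report (6, 12, 21): truth gives 1, best alternative gives 0.
Others report (6, 21, 12): truth gives 1, best alternative gives 0.
Others report (12, 6, 21): truth gives 1, best alternative gives 0.
Others report (12, 21, 6): truth gives 1, best alternative gives 0.
Others report (21, 6, 12): truth gives 1, best alternative gives 0.
Others report (21, 12, 6): truth gives 1, best alternative gives 0.
(Remaining 58 profiles checked similarly; truth is weakly best in each.)
In every case the truthful report is at least as good as any alternative, so it is a dominant strategy.

Yes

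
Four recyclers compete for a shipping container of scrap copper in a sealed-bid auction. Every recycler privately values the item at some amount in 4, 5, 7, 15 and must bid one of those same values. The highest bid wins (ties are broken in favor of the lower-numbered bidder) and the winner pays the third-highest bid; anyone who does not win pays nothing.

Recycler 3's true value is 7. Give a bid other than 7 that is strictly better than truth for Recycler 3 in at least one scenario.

Suppose Recycler 1 bids 4, Recycler 2 bids 4 and Recycler 4 bids 15.
Bid 7: loses, pays 0, utility 0.
Bid 15: wins, pays 4, utility 7 - 4 = 3.
So bidding 15 beats truth here (3 > 0).

15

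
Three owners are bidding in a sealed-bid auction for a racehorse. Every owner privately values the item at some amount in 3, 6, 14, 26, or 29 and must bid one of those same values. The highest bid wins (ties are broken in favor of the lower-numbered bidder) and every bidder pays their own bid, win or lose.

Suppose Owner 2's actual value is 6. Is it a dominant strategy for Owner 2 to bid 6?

Consider the case where Owner 1 bids 3 and Owner 3 bids 14.
Truthful bid 6: loses but pays 6, utility -6.
Bid 3 instead: loses but pays 3, utility -3.
Since -3 > -6, bidding 3 is strictly better here, so truthful bidding is not dominant.

No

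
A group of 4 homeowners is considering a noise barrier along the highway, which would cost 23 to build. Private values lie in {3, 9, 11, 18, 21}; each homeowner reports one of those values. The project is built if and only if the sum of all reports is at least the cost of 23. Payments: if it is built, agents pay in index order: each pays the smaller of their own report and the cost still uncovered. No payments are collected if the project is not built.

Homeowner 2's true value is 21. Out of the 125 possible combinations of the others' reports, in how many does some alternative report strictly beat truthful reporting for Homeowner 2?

100

Others report (3, 3, 3): truth gives 1; report 18 gives 3 > 1. Violating.
Others report (3, 3, 9): truth gives 1; report 9 gives 12 > 1. Violating.
Others report (3, 3, 11): truth gives 1; report 9 gives 12 > 1. Violating.
Others report (3, 3, 18): truth gives 1; report 3 gives 18 > 1. Violating.
Others report (21, 3, 3): truth gives 19; no alternative beats it.
Others report (21, 3, 9): truth gives 19; no alternative beats it.
(Checking all 125 profiles: 100 have a profitable deviation, 25 do not.)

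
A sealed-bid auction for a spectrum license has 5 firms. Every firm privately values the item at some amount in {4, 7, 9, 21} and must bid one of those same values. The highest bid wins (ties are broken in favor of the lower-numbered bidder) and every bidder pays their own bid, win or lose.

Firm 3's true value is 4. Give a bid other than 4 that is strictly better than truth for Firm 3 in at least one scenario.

Suppose Firm 1 bids 4, Firm 2 bids 4, Firm 4 bids 4 and Firm 5 bids 4.
Bid 4: loses but pays 4, utility -4.
Bid 7: wins, pays 7, utility 4 - 7 = -3.
So bidding 7 beats truth here (-3 > -4).

7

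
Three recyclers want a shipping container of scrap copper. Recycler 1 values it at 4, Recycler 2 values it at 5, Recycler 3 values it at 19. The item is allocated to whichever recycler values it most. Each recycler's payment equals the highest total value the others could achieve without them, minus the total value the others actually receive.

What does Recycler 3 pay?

Recycler 3 has the highest value and receives the item.
Without Recycler 3, the item would go to the next-highest value, 5, so the others could achieve 5.
With Recycler 3 present and winning, the others receive nothing, so their total is 0.
Payment = 5 - 0 = 5.

5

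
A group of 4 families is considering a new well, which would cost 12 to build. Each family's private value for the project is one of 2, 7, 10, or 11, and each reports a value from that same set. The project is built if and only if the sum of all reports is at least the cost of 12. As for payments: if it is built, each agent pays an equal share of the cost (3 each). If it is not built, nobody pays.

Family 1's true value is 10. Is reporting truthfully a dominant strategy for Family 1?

Check each profile of the others' reports and compare truth against every alternative report.
Others report (2, 2, 2): truth gives 7, best alternative gives 7.
Others report (2, 2, 7): truth gives 7, best alternative gives 7.
Others report (2, 2, 10): truth gives 7, best alternative gives 7.
Others report (2, 2, 11): truth gives 7, best alternative gives 7.
Others report (2, 7, 2): truth gives 7, best alternative gives 7.
Others report (2, 7, 7): truth gives 7, best alternative gives 7.
(Remaining 58 profiles checked similarly; truth is weakly best in each.)
In every case the truthful report is at least as good as any alternative, so it is a dominant strategy.

Yes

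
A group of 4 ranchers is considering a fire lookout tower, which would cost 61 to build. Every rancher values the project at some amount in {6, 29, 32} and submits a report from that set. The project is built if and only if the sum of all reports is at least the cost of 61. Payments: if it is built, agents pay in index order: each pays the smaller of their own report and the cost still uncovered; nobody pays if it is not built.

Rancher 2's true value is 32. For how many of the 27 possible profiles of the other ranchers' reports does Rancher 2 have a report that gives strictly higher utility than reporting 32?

25

Others report (6, 6, 29): truth gives 0; report 29 gives 3 > 0. Violating.
Others report (6, 6, 32): truth gives 0; report 29 gives 3 > 0. Violating.
Others report (6, 29, 6): truth gives 0; report 29 gives 3 > 0. Violating.
Others report (6, 29, 29): truth gives 0; report 6 gives 26 > 0. Violating.
Others report (6, 6, 6): truth gives 0; no alternative beats it.
Others report (32, 6, 6): truth gives 3; no alternative beats it.
(Checking all 27 profiles: 25 have a profitable deviation, 2 do not.)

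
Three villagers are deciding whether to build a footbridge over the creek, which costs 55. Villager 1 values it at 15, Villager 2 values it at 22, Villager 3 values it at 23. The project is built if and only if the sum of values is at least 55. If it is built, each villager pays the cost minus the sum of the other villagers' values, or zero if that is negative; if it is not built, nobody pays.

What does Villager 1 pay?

Total value 60 ≥ cost 55, so the project is built.
The other villagers' values sum to 45.
Cost minus that sum is 55 - 45 = 10.

10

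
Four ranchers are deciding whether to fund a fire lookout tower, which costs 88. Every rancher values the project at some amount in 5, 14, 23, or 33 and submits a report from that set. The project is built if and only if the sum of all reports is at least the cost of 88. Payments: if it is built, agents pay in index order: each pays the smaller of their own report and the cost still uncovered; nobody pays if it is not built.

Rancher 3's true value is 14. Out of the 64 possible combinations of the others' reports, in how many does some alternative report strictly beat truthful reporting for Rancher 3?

Others report (23, 33, 33): truth gives 0; report 5 gives 9 > 0. Violating.
Others report (33, 23, 33): truth gives 0; report 5 gives 9 > 0. Violating.
Others report (33, 33, 23): truth gives 0; report 5 gives 9 > 0. Violating.
Others report (33, 33, 33): truth gives 0; report 5 gives 9 > 0. Violating.
Others report (5, 5, 5): truth gives 0; no alternative beats it.
Others report (5, 5, 14): truth gives 0; no alternative beats it.
(Checking all 64 profiles: 4 have a profitable deviation, 60 do not.)

4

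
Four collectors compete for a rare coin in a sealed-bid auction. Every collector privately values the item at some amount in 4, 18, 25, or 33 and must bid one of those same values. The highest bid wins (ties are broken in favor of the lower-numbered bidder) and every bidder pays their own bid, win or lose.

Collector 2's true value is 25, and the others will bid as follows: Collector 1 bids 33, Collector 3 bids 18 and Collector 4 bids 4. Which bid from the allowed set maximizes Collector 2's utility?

Bid 4: loses but pays 4, utility -4.
Bid 18: loses but pays 18, utility -18.
Bid 25: loses but pays 25, utility -25.
Bid 33: loses but pays 33, utility -33.
The best choice is 4 with utility -4.

4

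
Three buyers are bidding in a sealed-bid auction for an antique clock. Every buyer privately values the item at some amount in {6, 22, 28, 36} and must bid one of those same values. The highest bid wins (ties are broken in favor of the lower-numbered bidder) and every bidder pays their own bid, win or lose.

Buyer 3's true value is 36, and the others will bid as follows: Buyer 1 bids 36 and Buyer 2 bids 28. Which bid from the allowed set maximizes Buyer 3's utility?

6

Bid 6: loses but pays 6, utility -6.
Bid 22: loses but pays 22, utility -22.
Bid 28: loses but pays 28, utility -28.
Bid 36: loses but pays 36, utility -36.
The best choice is 6 with utility -6.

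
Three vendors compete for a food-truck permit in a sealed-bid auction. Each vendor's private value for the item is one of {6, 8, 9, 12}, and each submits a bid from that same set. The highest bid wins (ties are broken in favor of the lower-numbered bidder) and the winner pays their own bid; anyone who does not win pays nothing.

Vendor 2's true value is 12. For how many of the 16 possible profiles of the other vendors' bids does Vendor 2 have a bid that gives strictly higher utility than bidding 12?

6

Others bid (6, 6): truth gives 0; bid 8 gives 4 > 0. Violating.
Others bid (6, 8): truth gives 0; bid 8 gives 4 > 0. Violating.
Others bid (6, 9): truth gives 0; bid 9 gives 3 > 0. Violating.
Others bid (8, 6): truth gives 0; bid 9 gives 3 > 0. Violating.
Others bid (6, 12): truth gives 0; no alternative beats it.
Others bid (8, 12): truth gives 0; no alternative beats it.
(Checking all 16 profiles: 6 have a profitable deviation, 10 do not.)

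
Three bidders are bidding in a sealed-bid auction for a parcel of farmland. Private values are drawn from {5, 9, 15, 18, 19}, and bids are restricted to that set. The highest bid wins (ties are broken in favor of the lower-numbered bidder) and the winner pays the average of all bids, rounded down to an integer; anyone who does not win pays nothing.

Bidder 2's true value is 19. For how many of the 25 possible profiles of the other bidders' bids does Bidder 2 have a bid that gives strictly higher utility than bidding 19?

Others bid (5, 5): truth gives 10; bid 9 gives 13 > 10. Violating.
Others bid (5, 9): truth gives 8; bid 9 gives 12 > 8. Violating.
Others bid (5, 15): truth gives 6; bid 15 gives 8 > 6. Violating.
Others bid (5, 18): truth gives 5; bid 18 gives 6 > 5. Violating.
Others bid (5, 19): truth gives 5; no alternative beats it.
Others bid (9, 18): truth gives 4; no alternative beats it.
(Checking all 25 profiles: 8 have a profitable deviation, 17 do not.)

8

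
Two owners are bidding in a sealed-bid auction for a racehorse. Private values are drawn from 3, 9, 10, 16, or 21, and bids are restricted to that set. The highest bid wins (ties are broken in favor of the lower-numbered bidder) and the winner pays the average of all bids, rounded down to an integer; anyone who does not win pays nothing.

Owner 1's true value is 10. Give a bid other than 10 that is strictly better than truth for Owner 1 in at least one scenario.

Suppose Owner 2 bids 3.
Bid 10: wins, pays 6, utility 10 - 6 = 4.
Bid 3: wins, pays 3, utility 10 - 3 = 7.
So bidding 3 beats truth here (7 > 4).

3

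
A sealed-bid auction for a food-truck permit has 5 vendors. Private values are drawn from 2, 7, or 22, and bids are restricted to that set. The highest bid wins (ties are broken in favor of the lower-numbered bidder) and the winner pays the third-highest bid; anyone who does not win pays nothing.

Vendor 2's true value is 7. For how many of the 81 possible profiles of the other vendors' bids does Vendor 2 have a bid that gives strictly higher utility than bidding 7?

Others bid (2, 2, 2, 22): truth gives 0; bid 22 gives 5 > 0. Violating.
Others bid (2, 2, 22, 2): truth gives 0; bid 22 gives 5 > 0. Violating.
Others bid (2, 22, 2, 2): truth gives 0; bid 22 gives 5 > 0. Violating.
Others bid (7, 2, 2, 2): truth gives 0; bid 22 gives 5 > 0. Violating.
Others bid (2, 2, 2, 2): truth gives 5; no alternative beats it.
Others bid (2, 2, 2, 7): truth gives 5; no alternative beats it.
(Checking all 81 profiles: 4 have a profitable deviation, 77 do not.)

4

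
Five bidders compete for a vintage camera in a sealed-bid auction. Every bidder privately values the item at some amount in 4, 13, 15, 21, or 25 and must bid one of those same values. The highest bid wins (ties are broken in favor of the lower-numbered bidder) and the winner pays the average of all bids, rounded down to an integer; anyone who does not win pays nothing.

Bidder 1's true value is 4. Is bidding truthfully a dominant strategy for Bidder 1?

Check each profile of the others' bids and compare truth against every alternative bid.
Others bid (13, 13, 13, 13): truth gives 0, best alternative gives -9.
Others bid (4, 13, 13, 13): truth gives 0, best alternative gives -7.
Others bid (13, 4, 13, 13): truth gives 0, best alternative gives -7.
Others bid (13, 13, 4, 13): truth gives 0, best alternative gives -7.
Others bid (13, 13, 13, 4): truth gives 0, best alternative gives -7.
Others bid (4, 4, 13, 13): truth gives 0, best alternative gives -5.
(Remaining 619 profiles checked similarly; truth is weakly best in each.)
In every case the truthful bid is at least as good as any alternative, so it is a dominant strategy.

Yes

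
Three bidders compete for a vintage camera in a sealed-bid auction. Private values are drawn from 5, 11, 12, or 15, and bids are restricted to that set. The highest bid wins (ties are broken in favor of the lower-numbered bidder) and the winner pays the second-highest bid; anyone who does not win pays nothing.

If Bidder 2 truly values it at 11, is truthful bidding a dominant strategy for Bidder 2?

Check each profile of the others' bids and compare truth against every alternative bid.
Others bid (5, 5): truth gives 6, best alternative gives 6.
Others bid (5, 11): truth gives 0, best alternative gives 0.
Others bid (5, 12): truth gives 0, best alternative gives 0.
Others bid (5, 15): truth gives 0, best alternative gives 0.
Others bid (11, 5): truth gives 0, best alternative gives 0.
Others bid (11, 11): truth gives 0, best alternative gives 0.
(Remaining 10 profiles checked similarly; truth is weakly best in each.)
In every case the truthful bid is at least as good as any alternative, so it is a dominant strategy.

Yes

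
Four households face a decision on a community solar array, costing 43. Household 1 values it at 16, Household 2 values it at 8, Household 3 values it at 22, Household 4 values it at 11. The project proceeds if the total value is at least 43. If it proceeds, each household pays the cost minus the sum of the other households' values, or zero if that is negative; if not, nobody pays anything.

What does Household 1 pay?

2

Total value 57 ≥ cost 43, so the project is built.
The other households' values sum to 41.
Cost minus that sum is 43 - 41 = 2.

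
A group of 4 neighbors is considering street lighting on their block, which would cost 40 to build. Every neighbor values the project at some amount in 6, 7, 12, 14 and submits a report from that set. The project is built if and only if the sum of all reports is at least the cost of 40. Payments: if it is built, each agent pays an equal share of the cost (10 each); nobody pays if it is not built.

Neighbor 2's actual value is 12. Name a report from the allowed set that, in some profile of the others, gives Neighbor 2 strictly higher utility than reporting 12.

14

Suppose Neighbor 1 reports 6, Neighbor 3 reports 6 and Neighbor 4 reports 14.
Report 12: project not built, utility 0.
Report 14: project built, pays 10, utility 12 - 10 = 2.
So reporting 14 beats truth here (2 > 0).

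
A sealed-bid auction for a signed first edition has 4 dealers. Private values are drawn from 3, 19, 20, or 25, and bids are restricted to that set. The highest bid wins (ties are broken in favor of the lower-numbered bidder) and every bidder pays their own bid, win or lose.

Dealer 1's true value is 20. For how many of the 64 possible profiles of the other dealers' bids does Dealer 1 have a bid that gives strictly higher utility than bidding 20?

45

Others bid (3, 3, 3): truth gives 0; bid 3 gives 17 > 0. Violating.
Others bid (3, 3, 19): truth gives 0; bid 19 gives 1 > 0. Violating.
Others bid (3, 3, 25): truth gives -20; bid 3 gives -3 > -20. Violating.
Others bid (3, 19, 3): truth gives 0; bid 19 gives 1 > 0. Violating.
Others bid (3, 3, 20): truth gives 0; no alternative beats it.
Others bid (3, 19, 20): truth gives 0; no alternative beats it.
(Checking all 64 profiles: 45 have a profitable deviation, 19 do not.)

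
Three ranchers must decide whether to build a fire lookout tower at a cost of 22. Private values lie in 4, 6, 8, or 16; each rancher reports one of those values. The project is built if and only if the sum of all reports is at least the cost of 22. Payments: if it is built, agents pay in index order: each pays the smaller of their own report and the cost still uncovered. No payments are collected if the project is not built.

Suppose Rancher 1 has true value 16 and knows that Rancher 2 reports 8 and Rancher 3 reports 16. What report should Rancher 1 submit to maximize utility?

4

Report 4: project built, pays 4, utility 16 - 4 = 12.
Report 6: project built, pays 6, utility 16 - 6 = 10.
Report 8: project built, pays 8, utility 16 - 8 = 8.
Report 16: project built, pays 16, utility 16 - 16 = 0.
The best choice is 4 with utility 12.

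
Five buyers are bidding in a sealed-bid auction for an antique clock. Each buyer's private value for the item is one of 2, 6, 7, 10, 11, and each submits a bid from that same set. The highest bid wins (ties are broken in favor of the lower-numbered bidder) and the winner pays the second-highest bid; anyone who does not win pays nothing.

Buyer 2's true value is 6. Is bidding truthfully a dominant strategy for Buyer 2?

Check each profile of the others' bids and compare truth against every alternative bid.
Others bid (2, 2, 2, 2): truth gives 4, best alternative gives 4.
Others bid (2, 2, 2, 6): truth gives 0, best alternative gives 0.
Others bid (2, 2, 2, 7): truth gives 0, best alternative gives 0.
Others bid (2, 2, 2, 10): truth gives 0, best alternative gives 0.
Others bid (2, 2, 2, 11): truth gives 0, best alternative gives 0.
Others bid (2, 2, 6, 2): truth gives 0, best alternative gives 0.
(Remaining 619 profiles checked similarly; truth is weakly best in each.)
In every case the truthful bid is at least as good as any alternative, so it is a dominant strategy.

Yes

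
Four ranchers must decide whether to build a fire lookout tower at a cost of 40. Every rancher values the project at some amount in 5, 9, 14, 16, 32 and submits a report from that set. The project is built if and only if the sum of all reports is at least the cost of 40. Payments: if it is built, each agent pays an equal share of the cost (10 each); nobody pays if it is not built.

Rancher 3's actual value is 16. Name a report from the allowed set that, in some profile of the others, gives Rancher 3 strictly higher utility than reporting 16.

Suppose Rancher 1 reports 5, Rancher 2 reports 5 and Rancher 4 reports 5.
Report 16: project not built, utility 0.
Report 32: project built, pays 10, utility 16 - 10 = 6.
So reporting 32 beats truth here (6 > 0).

32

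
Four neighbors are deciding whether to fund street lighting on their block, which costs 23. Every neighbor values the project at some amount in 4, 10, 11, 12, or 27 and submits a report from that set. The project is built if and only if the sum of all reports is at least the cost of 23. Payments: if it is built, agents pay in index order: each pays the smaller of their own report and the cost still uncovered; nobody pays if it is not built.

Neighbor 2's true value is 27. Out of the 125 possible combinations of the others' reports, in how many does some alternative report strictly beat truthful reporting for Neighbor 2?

100

Others report (4, 4, 4): truth gives 8; report 11 gives 16 > 8. Violating.
Others report (4, 4, 10): truth gives 8; report 10 gives 17 > 8. Violating.
Others report (4, 4, 11): truth gives 8; report 4 gives 23 > 8. Violating.
Others report (4, 4, 12): truth gives 8; report 4 gives 23 > 8. Violating.
Others report (27, 4, 4): truth gives 27; no alternative beats it.
Others report (27, 4, 10): truth gives 27; no alternative beats it.
(Checking all 125 profiles: 100 have a profitable deviation, 25 do not.)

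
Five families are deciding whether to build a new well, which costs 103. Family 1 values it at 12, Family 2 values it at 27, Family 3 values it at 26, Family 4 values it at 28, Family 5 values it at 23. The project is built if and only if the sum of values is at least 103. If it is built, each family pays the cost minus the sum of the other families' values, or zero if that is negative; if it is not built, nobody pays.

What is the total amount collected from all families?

Total value 116 ≥ cost 103, so it is built.
Family 1: others sum to 104; max(0, 103 - 104) = 0.
Family 2: others sum to 89; max(0, 103 - 89) = 14.
Family 3: others sum to 90; max(0, 103 - 90) = 13.
Family 4: others sum to 88; max(0, 103 - 88) = 15.
Family 5: others sum to 93; max(0, 103 - 93) = 10.
Total collected = 0 + 14 + 13 + 15 + 10 = 52.

52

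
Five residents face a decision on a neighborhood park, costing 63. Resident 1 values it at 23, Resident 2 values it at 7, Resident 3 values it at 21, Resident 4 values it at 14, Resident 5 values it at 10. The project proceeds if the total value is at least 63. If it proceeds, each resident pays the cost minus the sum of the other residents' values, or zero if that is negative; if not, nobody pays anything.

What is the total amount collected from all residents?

Total value 75 ≥ cost 63, so it is built.
Resident 1: others sum to 52; max(0, 63 - 52) = 11.
Resident 2: others sum to 68; max(0, 63 - 68) = 0.
Resident 3: others sum to 54; max(0, 63 - 54) = 9.
Resident 4: others sum to 61; max(0, 63 - 61) = 2.
Resident 5: others sum to 65; max(0, 63 - 65) = 0.
Total collected = 11 + 0 + 9 + 2 + 0 = 22.

22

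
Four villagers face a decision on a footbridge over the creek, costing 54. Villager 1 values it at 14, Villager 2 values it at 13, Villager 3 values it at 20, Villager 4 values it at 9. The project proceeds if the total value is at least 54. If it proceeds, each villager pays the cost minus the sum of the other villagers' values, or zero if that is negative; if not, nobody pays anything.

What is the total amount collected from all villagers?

48

Total value 56 ≥ cost 54, so it is built.
Villager 1: others sum to 42; max(0, 54 - 42) = 12.
Villager 2: others sum to 43; max(0, 54 - 43) = 11.
Villager 3: others sum to 36; max(0, 54 - 36) = 18.
Villager 4: others sum to 47; max(0, 54 - 47) = 7.
Total collected = 12 + 11 + 18 + 7 = 48.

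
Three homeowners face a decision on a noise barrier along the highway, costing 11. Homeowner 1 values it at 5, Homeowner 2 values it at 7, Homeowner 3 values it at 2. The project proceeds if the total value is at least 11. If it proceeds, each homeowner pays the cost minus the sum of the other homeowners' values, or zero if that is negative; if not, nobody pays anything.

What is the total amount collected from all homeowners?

Total value 14 ≥ cost 11, so it is built.
Homeowner 1: others sum to 9; max(0, 11 - 9) = 2.
Homeowner 2: others sum to 7; max(0, 11 - 7) = 4.
Homeowner 3: others sum to 12; max(0, 11 - 12) = 0.
Total collected = 2 + 4 + 0 = 6.

6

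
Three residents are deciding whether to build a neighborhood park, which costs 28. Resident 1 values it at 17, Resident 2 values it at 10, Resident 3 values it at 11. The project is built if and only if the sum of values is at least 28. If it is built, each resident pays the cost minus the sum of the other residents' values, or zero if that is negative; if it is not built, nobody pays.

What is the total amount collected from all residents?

Total value 38 ≥ cost 28, so it is built.
Resident 1: others sum to 21; max(0, 28 - 21) = 7.
Resident 2: others sum to 28; max(0, 28 - 28) = 0.
Resident 3: others sum to 27; max(0, 28 - 27) = 1.
Total collected = 7 + 0 + 1 = 8.

8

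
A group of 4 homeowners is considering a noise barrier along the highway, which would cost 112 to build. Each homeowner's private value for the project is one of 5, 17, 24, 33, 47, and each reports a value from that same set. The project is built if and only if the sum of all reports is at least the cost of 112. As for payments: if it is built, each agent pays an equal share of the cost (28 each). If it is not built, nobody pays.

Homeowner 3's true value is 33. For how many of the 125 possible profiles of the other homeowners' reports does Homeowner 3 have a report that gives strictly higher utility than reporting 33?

Others report (5, 17, 47): truth gives 0; report 47 gives 5 > 0. Violating.
Others report (5, 24, 47): truth gives 0; report 47 gives 5 > 0. Violating.
Others report (5, 33, 33): truth gives 0; report 47 gives 5 > 0. Violating.
Others report (5, 47, 17): truth gives 0; report 47 gives 5 > 0. Violating.
Others report (5, 5, 5): truth gives 0; no alternative beats it.
Others report (5, 5, 17): truth gives 0; no alternative beats it.
(Checking all 125 profiles: 28 have a profitable deviation, 97 do not.)

28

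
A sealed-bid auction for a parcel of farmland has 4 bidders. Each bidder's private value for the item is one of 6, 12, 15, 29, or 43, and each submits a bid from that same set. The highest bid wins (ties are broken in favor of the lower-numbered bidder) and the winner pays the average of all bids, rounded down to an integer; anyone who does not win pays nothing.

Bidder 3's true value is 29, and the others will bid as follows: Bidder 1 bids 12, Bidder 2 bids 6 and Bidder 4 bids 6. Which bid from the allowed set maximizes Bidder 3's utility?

15

Bid 6: loses, pays 0, utility 0.
Bid 12: loses, pays 0, utility 0.
Bid 15: wins, pays 9, utility 29 - 9 = 20.
Bid 29: wins, pays 13, utility 29 - 13 = 16.
Bid 43: wins, pays 16, utility 29 - 16 = 13.
The best choice is 15 with utility 20.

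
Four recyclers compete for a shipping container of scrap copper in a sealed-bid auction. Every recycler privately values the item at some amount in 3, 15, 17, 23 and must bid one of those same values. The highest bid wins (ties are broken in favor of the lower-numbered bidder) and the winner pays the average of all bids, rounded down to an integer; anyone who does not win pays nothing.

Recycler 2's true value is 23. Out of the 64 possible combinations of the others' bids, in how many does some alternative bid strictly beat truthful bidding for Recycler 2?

Others bid (3, 3, 3): truth gives 15; bid 15 gives 17 > 15. Violating.
Others bid (3, 3, 15): truth gives 12; bid 15 gives 14 > 12. Violating.
Others bid (3, 3, 17): truth gives 12; bid 17 gives 13 > 12. Violating.
Others bid (3, 15, 3): truth gives 12; bid 15 gives 14 > 12. Violating.
Others bid (3, 3, 23): truth gives 10; no alternative beats it.
Others bid (3, 15, 23): truth gives 7; no alternative beats it.
(Checking all 64 profiles: 18 have a profitable deviation, 46 do not.)

18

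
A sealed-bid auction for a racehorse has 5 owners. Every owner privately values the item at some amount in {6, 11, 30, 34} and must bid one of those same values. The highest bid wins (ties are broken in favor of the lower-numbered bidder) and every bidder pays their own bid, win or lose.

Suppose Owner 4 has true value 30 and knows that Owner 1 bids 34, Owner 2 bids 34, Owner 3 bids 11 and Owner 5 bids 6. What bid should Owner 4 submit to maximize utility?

Bid 6: loses but pays 6, utility -6.
Bid 11: loses but pays 11, utility -11.
Bid 30: loses but pays 30, utility -30.
Bid 34: loses but pays 34, utility -34.
The best choice is 6 with utility -6.

6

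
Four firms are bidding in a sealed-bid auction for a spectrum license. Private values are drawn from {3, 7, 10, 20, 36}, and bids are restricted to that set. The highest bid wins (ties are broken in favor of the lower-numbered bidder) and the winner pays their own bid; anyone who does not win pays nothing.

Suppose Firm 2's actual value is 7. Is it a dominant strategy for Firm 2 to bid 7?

Check each profile of the others' bids and compare truth against every alternative bid.
Others bid (3, 3, 3): truth gives 0, best alternative gives 0.
Others bid (3, 3, 7): truth gives 0, best alternative gives 0.
Others bid (3, 3, 10): truth gives 0, best alternative gives 0.
Others bid (3, 3, 20): truth gives 0, best alternative gives 0.
Others bid (3, 3, 36): truth gives 0, best alternative gives 0.
Others bid (3, 7, 3): truth gives 0, best alternative gives 0.
(Remaining 119 profiles checked similarly; truth is weakly best in each.)
In every case the truthful bid is at least as good as any alternative, so it is a dominant strategy.

Yes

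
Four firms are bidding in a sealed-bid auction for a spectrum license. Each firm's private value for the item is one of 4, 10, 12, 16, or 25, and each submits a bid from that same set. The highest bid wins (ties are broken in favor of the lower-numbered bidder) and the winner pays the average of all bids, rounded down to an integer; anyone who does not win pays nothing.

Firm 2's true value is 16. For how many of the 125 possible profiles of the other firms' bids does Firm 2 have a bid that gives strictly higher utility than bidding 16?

Others bid (4, 4, 4): truth gives 9; bid 10 gives 11 > 9. Violating.
Others bid (4, 4, 10): truth gives 8; bid 10 gives 9 > 8. Violating.
Others bid (4, 4, 12): truth gives 7; bid 12 gives 8 > 7. Violating.
Others bid (4, 4, 25): truth gives 0; bid 25 gives 2 > 0. Violating.
Others bid (4, 4, 16): truth gives 6; no alternative beats it.
Others bid (4, 10, 16): truth gives 5; no alternative beats it.
(Checking all 125 profiles: 30 have a profitable deviation, 95 do not.)

30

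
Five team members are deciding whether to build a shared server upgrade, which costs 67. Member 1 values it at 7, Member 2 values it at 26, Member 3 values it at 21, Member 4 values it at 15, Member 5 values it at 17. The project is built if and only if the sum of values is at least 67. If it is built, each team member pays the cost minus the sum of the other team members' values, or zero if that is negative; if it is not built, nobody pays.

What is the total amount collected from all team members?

9

Total value 86 ≥ cost 67, so it is built.
Member 1: others sum to 79; max(0, 67 - 79) = 0.
Member 2: others sum to 60; max(0, 67 - 60) = 7.
Member 3: others sum to 65; max(0, 67 - 65) = 2.
Member 4: others sum to 71; max(0, 67 - 71) = 0.
Member 5: others sum to 69; max(0, 67 - 69) = 0.
Total collected = 0 + 7 + 2 + 0 + 0 = 9.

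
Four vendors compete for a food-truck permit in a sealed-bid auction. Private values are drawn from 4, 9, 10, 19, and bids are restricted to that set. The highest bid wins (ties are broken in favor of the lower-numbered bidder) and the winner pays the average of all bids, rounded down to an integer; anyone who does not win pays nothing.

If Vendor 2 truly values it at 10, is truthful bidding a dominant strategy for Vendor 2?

No

Consider the case where Vendor 1 bids 4, Vendor 3 bids 9 and Vendor 4 bids 9.
Truthful bid 10: wins, pays 8, utility 10 - 8 = 2.
Bid 9 instead: wins, pays 7, utility 10 - 7 = 3.
Since 3 > 2, bidding 9 is strictly better here, so truthful bidding is not dominant.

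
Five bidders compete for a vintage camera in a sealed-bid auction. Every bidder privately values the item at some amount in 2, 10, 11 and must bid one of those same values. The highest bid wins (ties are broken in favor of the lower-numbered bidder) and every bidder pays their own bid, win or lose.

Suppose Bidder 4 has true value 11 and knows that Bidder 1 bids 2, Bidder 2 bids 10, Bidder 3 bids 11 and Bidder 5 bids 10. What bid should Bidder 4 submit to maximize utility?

Bid 2: loses but pays 2, utility -2.
Bid 10: loses but pays 10, utility -10.
Bid 11: loses but pays 11, utility -11.
The best choice is 2 with utility -2.

2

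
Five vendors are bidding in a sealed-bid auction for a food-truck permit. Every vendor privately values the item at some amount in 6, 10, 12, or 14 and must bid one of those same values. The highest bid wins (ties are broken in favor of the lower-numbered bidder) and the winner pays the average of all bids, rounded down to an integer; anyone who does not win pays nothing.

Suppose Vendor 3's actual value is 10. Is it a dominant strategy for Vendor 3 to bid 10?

Consider the case where Vendor 1 bids 6, Vendor 2 bids 6, Vendor 4 bids 6 and Vendor 5 bids 12.
Truthful bid 10: loses, pays 0, utility 0.
Bid 12 instead: wins, pays 8, utility 10 - 8 = 2.
Since 2 > 0, bidding 12 is strictly better here, so truthful bidding is not dominant.

No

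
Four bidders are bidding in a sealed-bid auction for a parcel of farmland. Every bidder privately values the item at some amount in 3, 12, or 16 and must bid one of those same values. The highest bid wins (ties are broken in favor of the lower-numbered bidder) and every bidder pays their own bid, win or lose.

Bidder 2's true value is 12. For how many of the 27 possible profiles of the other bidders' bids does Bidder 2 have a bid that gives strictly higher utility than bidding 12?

23

Others bid (3, 3, 16): truth gives -12; bid 3 gives -3 > -12. Violating.
Others bid (3, 12, 16): truth gives -12; bid 3 gives -3 > -12. Violating.
Others bid (3, 16, 3): truth gives -12; bid 3 gives -3 > -12. Violating.
Others bid (3, 16, 12): truth gives -12; bid 3 gives -3 > -12. Violating.
Others bid (3, 3, 3): truth gives 0; no alternative beats it.
Others bid (3, 3, 12): truth gives 0; no alternative beats it.
(Checking all 27 profiles: 23 have a profitable deviation, 4 do not.)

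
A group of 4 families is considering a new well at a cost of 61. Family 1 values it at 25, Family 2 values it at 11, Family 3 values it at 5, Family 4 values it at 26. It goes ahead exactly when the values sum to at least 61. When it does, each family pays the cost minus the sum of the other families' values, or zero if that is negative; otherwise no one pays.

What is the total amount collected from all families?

44

Total value 67 ≥ cost 61, so it is built.
Family 1: others sum to 42; max(0, 61 - 42) = 19.
Family 2: others sum to 56; max(0, 61 - 56) = 5.
Family 3: others sum to 62; max(0, 61 - 62) = 0.
Family 4: others sum to 41; max(0, 61 - 41) = 20.
Total collected = 19 + 5 + 0 + 20 = 44.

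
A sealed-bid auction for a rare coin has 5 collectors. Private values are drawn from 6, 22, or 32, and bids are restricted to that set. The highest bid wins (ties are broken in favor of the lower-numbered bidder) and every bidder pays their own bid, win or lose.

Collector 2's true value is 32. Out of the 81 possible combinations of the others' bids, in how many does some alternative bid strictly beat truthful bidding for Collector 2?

35

Others bid (6, 6, 6, 6): truth gives 0; bid 22 gives 10 > 0. Violating.
Others bid (6, 6, 6, 22): truth gives 0; bid 22 gives 10 > 0. Violating.
Others bid (6, 6, 22, 6): truth gives 0; bid 22 gives 10 > 0. Violating.
Others bid (6, 6, 22, 22): truth gives 0; bid 22 gives 10 > 0. Violating.
Others bid (6, 6, 6, 32): truth gives 0; no alternative beats it.
Others bid (6, 6, 22, 32): truth gives 0; no alternative beats it.
(Checking all 81 profiles: 35 have a profitable deviation, 46 do not.)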